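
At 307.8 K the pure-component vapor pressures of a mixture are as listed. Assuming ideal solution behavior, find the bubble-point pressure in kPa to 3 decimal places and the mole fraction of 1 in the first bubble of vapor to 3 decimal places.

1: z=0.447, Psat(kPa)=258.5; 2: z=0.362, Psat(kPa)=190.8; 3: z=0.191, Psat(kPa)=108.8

At the bubble point ψ → 0, so ΣzᵢKᵢ = 1 with Kᵢ = Pᵢˢᵃᵗ/P ⇒ P = ΣzᵢPᵢˢᵃᵗ.
P = 0.447·258.5 + 0.362·190.8 + 0.191·108.8 = 205.400 kPa
yᵢ = zᵢPᵢˢᵃᵗ/P ⇒ y_1 = 0.447·258.5/205.400 = 0.563

Pbub = 205.400 kPa, y_1 = 0.563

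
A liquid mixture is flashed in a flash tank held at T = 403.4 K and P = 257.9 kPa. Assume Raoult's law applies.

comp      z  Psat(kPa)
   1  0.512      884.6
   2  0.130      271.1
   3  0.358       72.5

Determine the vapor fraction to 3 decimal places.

ψ = 0.655

Raoult's law: Kᵢ = Pᵢˢᵃᵗ/P = Pᵢˢᵃᵗ/257.9.
  K_1 = 884.6/257.9 = 3.43001, K_2 = 271.1/257.9 = 1.05118, K_3 = 72.5/257.9 = 0.28112
Newton–Raphson from ψ = 0.5:
  ψ = 0.500: g = 0.1664, g' = -1.067 → ψ = 0.656
  ψ = 0.656: g = -0.0009, g' = -1.112 → ψ = 0.655
Converged at ψ = 0.655.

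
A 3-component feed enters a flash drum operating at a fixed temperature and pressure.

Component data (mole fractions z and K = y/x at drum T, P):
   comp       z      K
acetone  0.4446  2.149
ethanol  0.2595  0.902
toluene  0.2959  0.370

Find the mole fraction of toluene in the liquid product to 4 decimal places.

x_toluene = 0.4536

Material balance + equilibrium reduce to Σ zᵢ(Kᵢ−1)/(1+V/F(Kᵢ−1)) = 0.
Feasibility: ΣzᵢKᵢ = 1.2990, Σzᵢ/Kᵢ = 1.2943 — both > 1, two phases present.
Newton iteration, V/F⁰ = 0.54:
  V/F = 0.5400: g = 0.00586, g' = -0.4961 → V/F = 0.5518
Converged at V/F = 0.5518.
Compositions from xᵢ = zᵢ/(1+V/F(Kᵢ−1)), yᵢ = Kᵢxᵢ:
  acetone: x = 0.2721, y = 0.5847
  ethanol: x = 0.2743, y = 0.2474
  toluene: x = 0.4536, y = 0.1678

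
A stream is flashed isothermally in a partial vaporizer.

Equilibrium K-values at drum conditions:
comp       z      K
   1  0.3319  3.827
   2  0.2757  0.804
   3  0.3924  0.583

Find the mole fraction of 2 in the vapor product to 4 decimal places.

Rachford–Rice: g(ψ) = Σ zᵢ(Kᵢ−1)/(1+ψ(Kᵢ−1)) = 0.
Check two-phase: ΣzᵢKᵢ = 1.7206 > 1 and Σzᵢ/Kᵢ = 1.1027 > 1, so g(0) = 0.7206 > 0 and g(1) = -0.1027 < 0.
Iterate (Newton) starting at ψ = 0.5:
  ψ = 0.5000: g = 0.12212, g' = -0.5773 → ψ = 0.7115
  ψ = 0.7115: g = 0.01611, g' = -0.4447 → ψ = 0.7477
  ψ = 0.7477: g = 0.00023, g' = -0.4322 → ψ = 0.7483
Converged at ψ = 0.7483.
Compositions from xᵢ = zᵢ/(1+ψ(Kᵢ−1)), yᵢ = Kᵢxᵢ:
  1: x = 0.1065, y = 0.4077
  2: x = 0.3231, y = 0.2598
  3: x = 0.5704, y = 0.3325

y_2 = 0.2598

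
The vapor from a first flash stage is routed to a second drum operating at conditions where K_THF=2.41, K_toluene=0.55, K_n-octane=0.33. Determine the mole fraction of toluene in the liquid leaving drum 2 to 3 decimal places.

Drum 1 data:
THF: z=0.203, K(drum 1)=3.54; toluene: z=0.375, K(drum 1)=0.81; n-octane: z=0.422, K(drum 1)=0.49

x_toluene (drum 2) = 0.392

Drum 1:
Material balance + equilibrium reduce to Σ zᵢ(Kᵢ−1)/(1+ψ₁(Kᵢ−1)) = 0.
Check two-phase: ΣzᵢKᵢ = 1.229 > 1 and Σzᵢ/Kᵢ = 1.382 > 1, so g(0) = 0.229 > 0 and g(1) = -0.382 < 0.
Newton iteration, ψ₁⁰ = 0.36:
  ψ₁ = 0.360: g = -0.0708, g' = -0.538 → ψ₁ = 0.228
  ψ₁ = 0.228: g = 0.0083, g' = -0.680 → ψ₁ = 0.241
Converged at ψ₁ = 0.241.
Drum-1 compositions:
  THF: x = 0.126, y = 0.446
  toluene: x = 0.393, y = 0.318
  n-octane: x = 0.481, y = 0.236
Drum-2 feed = drum-1 vapor: z₂ = (0.4460, 0.3183, 0.2357).
Drum 2:
Rachford–Rice: g(ψ₂) = Σ zᵢ(Kᵢ−1)/(1+ψ₂(Kᵢ−1)) = 0.
g(0) = ΣzᵢKᵢ − 1 = 0.328 and g(1) = 1 − Σzᵢ/Kᵢ = -0.478, so a root lies in (0, 1).
Newton–Raphson from ψ₂ = 0.5:
  ψ₂ = 0.500: g = -0.0535, g' = -0.652 → ψ₂ = 0.418
Converged at ψ₂ = 0.418.
  THF: x = 0.281, y = 0.676
  toluene: x = 0.392, y = 0.216
  n-octane: x = 0.327, y = 0.108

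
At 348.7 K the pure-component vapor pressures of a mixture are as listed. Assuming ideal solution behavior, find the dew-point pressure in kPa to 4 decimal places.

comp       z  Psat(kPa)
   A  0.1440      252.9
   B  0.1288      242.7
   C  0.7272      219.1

Pdew = 226.2892 kPa

At the dew point ψ → 1, so Σzᵢ/Kᵢ = 1 with Kᵢ = Pᵢˢᵃᵗ/P ⇒ 1/P = Σzᵢ/Pᵢˢᵃᵗ.
1/P = 0.1440/252.9 + 0.1288/242.7 + 0.7272/219.1 = 0.0044191 ⇒ P = 226.2892 kPa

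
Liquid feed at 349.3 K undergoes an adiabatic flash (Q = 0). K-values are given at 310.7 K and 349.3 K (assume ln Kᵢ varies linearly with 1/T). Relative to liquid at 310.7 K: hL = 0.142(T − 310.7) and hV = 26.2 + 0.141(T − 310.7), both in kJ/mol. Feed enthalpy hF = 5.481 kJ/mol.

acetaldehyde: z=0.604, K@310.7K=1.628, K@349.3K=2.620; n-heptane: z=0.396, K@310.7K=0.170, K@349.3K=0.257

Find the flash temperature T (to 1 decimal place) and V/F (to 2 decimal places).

T = 314.8 K, V/F = 0.19

Adiabatic flash: solve Rachford–Rice at each trial T, then check hF = ψ·hV(T) + (1−ψ)·hL(T).
  T = 310.7 K: K = (1.628, 0.170), RR gives ψ = 0.097, H_out = 2.545 kJ/mol
  T = 349.3 K: K = (2.620, 0.257), RR gives ψ = 0.568, H_out = 20.353 kJ/mol
  T = 330.0 K: K = (2.094, 0.212), RR gives ψ = 0.404, H_out = 13.322 kJ/mol
  T = 320.4 K: K = (1.855, 0.190), RR gives ψ = 0.283, H_out = 8.781 kJ/mol
  T = 315.5 K: K = (1.738, 0.180), RR gives ψ = 0.200, H_out = 5.924 kJ/mol
  T = 313.1 K: K = (1.683, 0.175), RR gives ψ = 0.152, H_out = 4.322 kJ/mol
Linear interpolation between T = 313.1 (H_out = 4.322) and T = 315.5 (H_out = 5.924) on hF = 5.481 gives T ≈ 314.8 K, at which ψ = 0.19.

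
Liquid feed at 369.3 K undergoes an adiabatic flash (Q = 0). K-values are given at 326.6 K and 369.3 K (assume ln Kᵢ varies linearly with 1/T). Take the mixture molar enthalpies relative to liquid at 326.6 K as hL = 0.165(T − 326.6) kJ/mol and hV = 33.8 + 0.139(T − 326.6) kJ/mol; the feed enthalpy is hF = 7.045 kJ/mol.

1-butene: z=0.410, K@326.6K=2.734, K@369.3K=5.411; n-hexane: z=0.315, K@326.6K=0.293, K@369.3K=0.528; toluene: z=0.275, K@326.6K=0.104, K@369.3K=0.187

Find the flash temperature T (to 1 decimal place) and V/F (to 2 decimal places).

T = 328.7 K, V/F = 0.20

Adiabatic flash: solve Rachford–Rice at each trial T, then check hF = ψ·hV(T) + (1−ψ)·hL(T).
  T = 326.6 K: K = (2.734, 0.293, 0.104), RR gives ψ = 0.174, H_out = 5.889 kJ/mol
  T = 369.3 K: K = (5.411, 0.528, 0.187), RR gives ψ = 0.495, H_out = 23.226 kJ/mol
  T = 348.0 K: K = (3.931, 0.401, 0.142), RR gives ψ = 0.362, H_out = 15.561 kJ/mol
  T = 337.3 K: K = (3.297, 0.344, 0.122), RR gives ψ = 0.280, H_out = 11.155 kJ/mol
  T = 332.0 K: K = (3.010, 0.318, 0.113), RR gives ψ = 0.232, H_out = 8.693 kJ/mol
  T = 329.3 K: K = (2.870, 0.305, 0.108), RR gives ψ = 0.204, H_out = 7.335 kJ/mol
  T = 328.0 K: K = (2.804, 0.299, 0.106), RR gives ψ = 0.190, H_out = 6.651 kJ/mol
Linear interpolation between T = 328.0 (H_out = 6.651) and T = 329.3 (H_out = 7.335) on hF = 7.045 gives T ≈ 328.7 K, at which ψ = 0.20.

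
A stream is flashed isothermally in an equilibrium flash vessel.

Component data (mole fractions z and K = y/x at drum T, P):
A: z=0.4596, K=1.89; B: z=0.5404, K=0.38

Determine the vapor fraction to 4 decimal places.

ψ = 0.1341

Material balance + equilibrium reduce to Σ zᵢ(Kᵢ−1)/(1+ψ(Kᵢ−1)) = 0.
g(0) = ΣzᵢKᵢ − 1 = 0.0740 and g(1) = 1 − Σzᵢ/Kᵢ = -0.6653, so a root lies in (0, 1).
Binary case is linear: z₁(K₁−1)(1+ψ(K₂−1)) + z₂(K₂−1)(1+ψ(K₁−1)) = 0
⇒ ψ = [z₁(K₁−1)+z₂(K₂−1)] / [−(K₁−1)(K₂−1)] = 0.07400/0.55180 = 0.1341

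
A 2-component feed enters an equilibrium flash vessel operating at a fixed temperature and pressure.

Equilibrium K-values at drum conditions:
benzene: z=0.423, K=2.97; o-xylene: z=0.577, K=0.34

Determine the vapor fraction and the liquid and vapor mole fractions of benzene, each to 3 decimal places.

Let ψ = V/F and solve Σ zᵢ(Kᵢ−1)/(1+ψ(Kᵢ−1)) = 0.
Check two-phase: ΣzᵢKᵢ = 1.452 > 1 and Σzᵢ/Kᵢ = 1.839 > 1, so g(0) = 0.452 > 0 and g(1) = -0.839 < 0.
Binary case is linear: z₁(K₁−1)(1+ψ(K₂−1)) + z₂(K₂−1)(1+ψ(K₁−1)) = 0
⇒ ψ = [z₁(K₁−1)+z₂(K₂−1)] / [−(K₁−1)(K₂−1)] = 0.4525/1.3002 = 0.348
Compositions from xᵢ = zᵢ/(1+ψ(Kᵢ−1)), yᵢ = Kᵢxᵢ:
  benzene: x = 0.251, y = 0.745
  o-xylene: x = 0.749, y = 0.255

ψ = 0.348, x_benzene = 0.251, y_benzene = 0.745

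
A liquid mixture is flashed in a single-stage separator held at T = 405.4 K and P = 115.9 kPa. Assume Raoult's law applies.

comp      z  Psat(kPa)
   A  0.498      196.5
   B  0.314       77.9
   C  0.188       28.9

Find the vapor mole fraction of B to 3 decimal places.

y_B = 0.232

Raoult's law: Kᵢ = Pᵢˢᵃᵗ/P = Pᵢˢᵃᵗ/115.9.
  K_A = 196.5/115.9 = 1.69543, K_B = 77.9/115.9 = 0.67213, K_C = 28.9/115.9 = 0.24935
Material balance + equilibrium reduce to Σ zᵢ(Kᵢ−1)/(1+ψ(Kᵢ−1)) = 0.
Feasibility: ΣzᵢKᵢ = 1.102, Σzᵢ/Kᵢ = 1.515 — both > 1, two phases present.
Newton iteration, ψ⁰ = 0.57:
  ψ = 0.570: g = -0.1253, g' = -0.498 → ψ = 0.319
  ψ = 0.319: g = -0.0169, g' = -0.386 → ψ = 0.275
  ψ = 0.275: g = -0.0002, g' = -0.379 → ψ = 0.274
Converged at ψ = 0.274.
Compositions from xᵢ = zᵢ/(1+ψ(Kᵢ−1)), yᵢ = Kᵢxᵢ:
  A: x = 0.418, y = 0.709
  B: x = 0.345, y = 0.232
  C: x = 0.237, y = 0.059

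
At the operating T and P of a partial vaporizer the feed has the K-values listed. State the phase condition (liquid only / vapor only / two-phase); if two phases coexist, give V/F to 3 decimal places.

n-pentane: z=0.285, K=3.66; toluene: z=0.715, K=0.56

ΣzᵢKᵢ = 1.444; Σzᵢ/Kᵢ = 1.355.
Both exceed 1, so a two-phase solution exists.
Let ψ = V/F and solve Σ zᵢ(Kᵢ−1)/(1+ψ(Kᵢ−1)) = 0.
Binary case is linear: z₁(K₁−1)(1+ψ(K₂−1)) + z₂(K₂−1)(1+ψ(K₁−1)) = 0
⇒ ψ = [z₁(K₁−1)+z₂(K₂−1)] / [−(K₁−1)(K₂−1)] = 0.4435/1.1704 = 0.379

two-phase, V/F = 0.379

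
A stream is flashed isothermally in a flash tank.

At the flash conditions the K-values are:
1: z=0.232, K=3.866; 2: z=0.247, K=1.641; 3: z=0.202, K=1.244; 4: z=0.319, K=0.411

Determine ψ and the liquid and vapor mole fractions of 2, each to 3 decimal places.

ψ = 0.788, x_2 = 0.164, y_2 = 0.269

Rachford–Rice: g(ψ) = Σ zᵢ(Kᵢ−1)/(1+ψ(Kᵢ−1)) = 0.
Feasibility: ΣzᵢKᵢ = 1.685, Σzᵢ/Kᵢ = 1.149 — both > 1, two phases present.
Newton–Raphson from ψ = 0.5:
  ψ = 0.500: g = 0.1708, g' = -0.612 → ψ = 0.779
  ψ = 0.779: g = 0.0055, g' = -0.614 → ψ = 0.788
Converged at ψ = 0.788.
Compositions from xᵢ = zᵢ/(1+ψ(Kᵢ−1)), yᵢ = Kᵢxᵢ:
  1: x = 0.071, y = 0.275
  2: x = 0.164, y = 0.269
  3: x = 0.169, y = 0.211
  4: x = 0.595, y = 0.245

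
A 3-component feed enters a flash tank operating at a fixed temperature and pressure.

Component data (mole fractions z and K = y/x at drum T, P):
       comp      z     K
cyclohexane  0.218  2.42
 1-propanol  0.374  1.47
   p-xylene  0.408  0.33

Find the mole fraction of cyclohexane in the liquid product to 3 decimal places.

Rachford–Rice: g(β) = Σ zᵢ(Kᵢ−1)/(1+β(Kᵢ−1)) = 0.
Check two-phase: ΣzᵢKᵢ = 1.212 > 1 and Σzᵢ/Kᵢ = 1.581 > 1, so g(0) = 0.212 > 0 and g(1) = -0.581 < 0.
Iterate (Newton) starting at β = 0.5:
  β = 0.500: g = -0.0877, g' = -0.619 → β = 0.358
  β = 0.358: g = -0.0041, g' = -0.571 → β = 0.351
Converged at β = 0.351.
Compositions from xᵢ = zᵢ/(1+β(Kᵢ−1)), yᵢ = Kᵢxᵢ:
  cyclohexane: x = 0.145, y = 0.352
  1-propanol: x = 0.321, y = 0.472
  p-xylene: x = 0.534, y = 0.176

x_cyclohexane = 0.145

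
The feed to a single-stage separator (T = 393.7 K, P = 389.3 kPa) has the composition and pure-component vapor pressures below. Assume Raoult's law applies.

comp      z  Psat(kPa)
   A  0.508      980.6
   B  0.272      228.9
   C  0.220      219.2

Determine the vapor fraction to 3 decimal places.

Raoult's law: Kᵢ = Pᵢˢᵃᵗ/P = Pᵢˢᵃᵗ/389.3.
  K_A = 980.6/389.3 = 2.51888, K_B = 228.9/389.3 = 0.58798, K_C = 219.2/389.3 = 0.56306
Newton–Raphson from ψ = 0.54:
  ψ = 0.540: g = 0.1540, g' = -0.502 → ψ = 0.847
  ψ = 0.847: g = 0.0129, g' = -0.439 → ψ = 0.876
Converged at ψ = 0.876.

ψ = 0.876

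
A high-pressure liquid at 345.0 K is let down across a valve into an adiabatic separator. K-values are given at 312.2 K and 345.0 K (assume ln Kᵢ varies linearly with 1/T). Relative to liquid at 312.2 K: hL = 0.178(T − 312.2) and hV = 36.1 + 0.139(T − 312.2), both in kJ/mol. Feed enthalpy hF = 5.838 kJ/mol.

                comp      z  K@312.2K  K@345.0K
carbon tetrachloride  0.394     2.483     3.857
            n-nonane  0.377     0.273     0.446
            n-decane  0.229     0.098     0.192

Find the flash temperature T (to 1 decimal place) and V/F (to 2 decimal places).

Adiabatic flash: solve Rachford–Rice at each trial T, then check hF = ψ·hV(T) + (1−ψ)·hL(T).
  T = 312.2 K: K = (2.483, 0.273, 0.098), RR gives ψ = 0.088, H_out = 3.166 kJ/mol
  T = 345.0 K: K = (3.857, 0.446, 0.192), RR gives ψ = 0.387, H_out = 19.300 kJ/mol
  T = 328.6 K: K = (3.129, 0.353, 0.139), RR gives ψ = 0.254, H_out = 11.939 kJ/mol
  T = 320.4 K: K = (2.796, 0.312, 0.117), RR gives ψ = 0.178, H_out = 7.845 kJ/mol
  T = 316.3 K: K = (2.637, 0.292, 0.107), RR gives ψ = 0.135, H_out = 5.599 kJ/mol
  T = 318.4 K: K = (2.717, 0.302, 0.112), RR gives ψ = 0.158, H_out = 6.770 kJ/mol
Linear interpolation between T = 316.3 (H_out = 5.599) and T = 318.4 (H_out = 6.770) on hF = 5.838 gives T ≈ 316.7 K, at which ψ = 0.14.

T = 316.7 K, V/F = 0.14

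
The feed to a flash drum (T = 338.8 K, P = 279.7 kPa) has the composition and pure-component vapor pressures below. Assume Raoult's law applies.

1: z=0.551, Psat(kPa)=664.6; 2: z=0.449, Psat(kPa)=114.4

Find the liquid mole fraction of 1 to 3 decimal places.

Raoult's law: Kᵢ = Pᵢˢᵃᵗ/P = Pᵢˢᵃᵗ/279.7.
  K_1 = 664.6/279.7 = 2.37612, K_2 = 114.4/279.7 = 0.40901
Let β = V/F and solve Σ zᵢ(Kᵢ−1)/(1+β(Kᵢ−1)) = 0.
Check two-phase: ΣzᵢKᵢ = 1.493 > 1 and Σzᵢ/Kᵢ = 1.330 > 1, so g(0) = 0.493 > 0 and g(1) = -0.330 < 0.
Binary case is linear: z₁(K₁−1)(1+β(K₂−1)) + z₂(K₂−1)(1+β(K₁−1)) = 0
⇒ β = [z₁(K₁−1)+z₂(K₂−1)] / [−(K₁−1)(K₂−1)] = 0.4929/0.8133 = 0.606
Compositions from xᵢ = zᵢ/(1+β(Kᵢ−1)), yᵢ = Kᵢxᵢ:
  1: x = 0.300, y = 0.714
  2: x = 0.700, y = 0.286

x_1 = 0.300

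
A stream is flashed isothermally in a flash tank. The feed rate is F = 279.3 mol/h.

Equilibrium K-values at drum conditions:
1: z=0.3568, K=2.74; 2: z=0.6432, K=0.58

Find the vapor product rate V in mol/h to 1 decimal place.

Let ψ = V/F and solve Σ zᵢ(Kᵢ−1)/(1+ψ(Kᵢ−1)) = 0.
Feasibility: ΣzᵢKᵢ = 1.3507, Σzᵢ/Kᵢ = 1.2392 — both > 1, two phases present.
Binary case is linear: z₁(K₁−1)(1+ψ(K₂−1)) + z₂(K₂−1)(1+ψ(K₁−1)) = 0
⇒ ψ = [z₁(K₁−1)+z₂(K₂−1)] / [−(K₁−1)(K₂−1)] = 0.35069/0.73080 = 0.4799
Then V = ψ·F = 0.4799·279.3 = 134.0 mol/h and L = F − V = 145.3 mol/h.

V = 134.0 mol/h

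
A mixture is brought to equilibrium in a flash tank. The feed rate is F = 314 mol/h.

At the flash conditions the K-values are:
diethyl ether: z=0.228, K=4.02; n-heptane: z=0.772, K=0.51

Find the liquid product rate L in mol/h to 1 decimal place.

L = 248.2 mol/h

Material balance + equilibrium reduce to Σ zᵢ(Kᵢ−1)/(1+V/F(Kᵢ−1)) = 0.
g(0) = ΣzᵢKᵢ − 1 = 0.310 and g(1) = 1 − Σzᵢ/Kᵢ = -0.570, so a root lies in (0, 1).
Binary case is linear: z₁(K₁−1)(1+V/F(K₂−1)) + z₂(K₂−1)(1+V/F(K₁−1)) = 0
⇒ V/F = [z₁(K₁−1)+z₂(K₂−1)] / [−(K₁−1)(K₂−1)] = 0.3103/1.4798 = 0.210
Then V = V/F·F = 0.2097·314 = 65.8 mol/h and L = F − V = 248.2 mol/h.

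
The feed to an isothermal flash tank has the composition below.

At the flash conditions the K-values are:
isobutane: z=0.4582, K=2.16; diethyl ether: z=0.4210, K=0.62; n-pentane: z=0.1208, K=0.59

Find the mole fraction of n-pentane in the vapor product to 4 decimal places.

y_n-pentane = 0.1010

Let β = V/F and solve Σ zᵢ(Kᵢ−1)/(1+β(Kᵢ−1)) = 0.
g(0) = ΣzᵢKᵢ − 1 = 0.3220 and g(1) = 1 − Σzᵢ/Kᵢ = -0.0959, so a root lies in (0, 1).
Iterate (Newton) starting at β = 0.5:
  β = 0.5000: g = 0.07659, g' = -0.3718 → β = 0.7060
  β = 0.7060: g = 0.00386, g' = -0.3401 → β = 0.7174
Converged at β = 0.7174.
Compositions from xᵢ = zᵢ/(1+β(Kᵢ−1)), yᵢ = Kᵢxᵢ:
  isobutane: x = 0.2501, y = 0.5402
  diethyl ether: x = 0.5788, y = 0.3588
  n-pentane: x = 0.1711, y = 0.1010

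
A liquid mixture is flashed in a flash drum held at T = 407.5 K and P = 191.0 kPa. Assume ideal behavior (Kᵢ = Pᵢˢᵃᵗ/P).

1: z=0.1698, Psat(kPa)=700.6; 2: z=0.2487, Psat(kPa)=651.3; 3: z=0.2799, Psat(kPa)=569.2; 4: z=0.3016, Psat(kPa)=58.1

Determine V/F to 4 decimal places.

V/F = 0.8713

Raoult's law: Kᵢ = Pᵢˢᵃᵗ/P = Pᵢˢᵃᵗ/191.0.
  K_1 = 700.6/191.0 = 3.668063, K_2 = 651.3/191.0 = 3.409948, K_3 = 569.2/191.0 = 2.980105, K_4 = 58.1/191.0 = 0.304188
Newton iteration, V/F⁰ = 0.67:
  V/F = 0.6700: g = 0.23682, g' = -1.0820 → V/F = 0.8889
  V/F = 0.8889: g = -0.02415, g' = -1.3999 → V/F = 0.8716
  V/F = 0.8716: g = -0.00044, g' = -1.3502 → V/F = 0.8713
Converged at V/F = 0.8713.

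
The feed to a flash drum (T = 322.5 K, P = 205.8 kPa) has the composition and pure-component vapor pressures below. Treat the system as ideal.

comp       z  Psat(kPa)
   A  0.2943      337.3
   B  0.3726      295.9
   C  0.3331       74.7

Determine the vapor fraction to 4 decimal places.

Raoult's law: Kᵢ = Pᵢˢᵃᵗ/P = Pᵢˢᵃᵗ/205.8.
  K_A = 337.3/205.8 = 1.638970, K_B = 295.9/205.8 = 1.437804, K_C = 74.7/205.8 = 0.362974
Rachford–Rice: g(ψ) = Σ zᵢ(Kᵢ−1)/(1+ψ(Kᵢ−1)) = 0.
Feasibility: ΣzᵢKᵢ = 1.1390, Σzᵢ/Kᵢ = 1.3564 — both > 1, two phases present.
Iterate (Newton) starting at ψ = 0.5:
  ψ = 0.5000: g = -0.03502, g' = -0.4081 → ψ = 0.4142
  ψ = 0.4142: g = -0.00147, g' = -0.3757 → ψ = 0.4103
Converged at ψ = 0.4103.

ψ = 0.4103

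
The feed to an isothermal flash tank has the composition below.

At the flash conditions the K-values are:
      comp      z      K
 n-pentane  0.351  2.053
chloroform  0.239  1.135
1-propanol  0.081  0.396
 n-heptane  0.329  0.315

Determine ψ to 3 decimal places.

Rachford–Rice: g(ψ) = Σ zᵢ(Kᵢ−1)/(1+ψ(Kᵢ−1)) = 0.
Check two-phase: ΣzᵢKᵢ = 1.128 > 1 and Σzᵢ/Kᵢ = 1.631 > 1, so g(0) = 0.128 > 0 and g(1) = -0.631 < 0.
Newton iteration, ψ⁰ = 0.5:
  ψ = 0.500: g = -0.1405, g' = -0.589 → ψ = 0.261
  ψ = 0.261: g = -0.0116, g' = -0.514 → ψ = 0.239
Converged at ψ = 0.239.

ψ = 0.239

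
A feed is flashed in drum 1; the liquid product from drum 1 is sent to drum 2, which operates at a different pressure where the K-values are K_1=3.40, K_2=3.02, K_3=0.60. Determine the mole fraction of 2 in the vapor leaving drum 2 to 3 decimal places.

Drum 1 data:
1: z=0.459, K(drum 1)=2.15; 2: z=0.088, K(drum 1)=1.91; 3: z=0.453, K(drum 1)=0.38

y_2 (drum 2) = 0.082

Drum 1:
Material balance + equilibrium reduce to Σ zᵢ(Kᵢ−1)/(1+ψ₁(Kᵢ−1)) = 0.
Feasibility: ΣzᵢKᵢ = 1.327, Σzᵢ/Kᵢ = 1.452 — both > 1, two phases present.
Newton–Raphson from ψ₁ = 0.5:
  ψ₁ = 0.500: g = -0.0169, g' = -0.645 → ψ₁ = 0.474
Converged at ψ₁ = 0.474.
Drum-1 compositions:
  1: x = 0.297, y = 0.639
  2: x = 0.061, y = 0.117
  3: x = 0.641, y = 0.244
Drum-2 feed = drum-1 liquid: z₂ = (0.2971, 0.0615, 0.6414).
Drum 2:
Newton iteration, ψ₂⁰ = 0.5:
  ψ₂ = 0.500: g = 0.0652, g' = -0.576 → ψ₂ = 0.613
  ψ₂ = 0.613: g = 0.0040, g' = -0.510 → ψ₂ = 0.621
Converged at ψ₂ = 0.621.
  1: x = 0.119, y = 0.406
  2: x = 0.027, y = 0.082
  3: x = 0.853, y = 0.512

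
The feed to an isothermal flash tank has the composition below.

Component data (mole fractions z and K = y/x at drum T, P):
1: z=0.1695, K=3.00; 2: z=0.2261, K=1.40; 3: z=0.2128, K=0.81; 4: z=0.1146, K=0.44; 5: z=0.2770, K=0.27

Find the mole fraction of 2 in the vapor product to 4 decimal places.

y_2 = 0.2974

Let ψ = V/F and solve Σ zᵢ(Kᵢ−1)/(1+ψ(Kᵢ−1)) = 0.
Check two-phase: ΣzᵢKᵢ = 1.1226 > 1 and Σzᵢ/Kᵢ = 1.7671 > 1, so g(0) = 0.1226 > 0 and g(1) = -0.7671 < 0.
Iterate (Newton) starting at ψ = 0.41:
  ψ = 0.4100: g = -0.15177, g' = -0.6016 → ψ = 0.1577
  ψ = 0.1577: g = 0.00218, g' = -0.6638 → ψ = 0.1610
Converged at ψ = 0.1610.
Compositions from xᵢ = zᵢ/(1+ψ(Kᵢ−1)), yᵢ = Kᵢxᵢ:
  1: x = 0.1282, y = 0.3846
  2: x = 0.2124, y = 0.2974
  3: x = 0.2195, y = 0.1778
  4: x = 0.1260, y = 0.0554
  5: x = 0.3139, y = 0.0848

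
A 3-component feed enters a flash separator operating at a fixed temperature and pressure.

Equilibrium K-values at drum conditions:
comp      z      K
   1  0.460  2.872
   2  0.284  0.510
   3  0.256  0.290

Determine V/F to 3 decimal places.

Newton–Raphson from V/F = 0.5:
  V/F = 0.500: g = -0.0213, g' = -0.860 → V/F = 0.475
Converged at V/F = 0.475.

V/F = 0.475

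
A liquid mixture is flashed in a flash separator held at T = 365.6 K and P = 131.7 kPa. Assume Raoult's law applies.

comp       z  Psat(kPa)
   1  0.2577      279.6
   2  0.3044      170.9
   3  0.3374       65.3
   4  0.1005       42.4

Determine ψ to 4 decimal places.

Raoult's law: Kᵢ = Pᵢˢᵃᵗ/P = Pᵢˢᵃᵗ/131.7.
  K_1 = 279.6/131.7 = 2.123007, K_2 = 170.9/131.7 = 1.297646, K_3 = 65.3/131.7 = 0.495824, K_4 = 42.4/131.7 = 0.321944
Iterate (Newton) starting at ψ = 0.5:
  ψ = 0.5000: g = -0.06634, g' = -0.4128 → ψ = 0.3393
  ψ = 0.3393: g = -0.00187, g' = -0.3954 → ψ = 0.3346
Converged at ψ = 0.3346.

ψ = 0.3346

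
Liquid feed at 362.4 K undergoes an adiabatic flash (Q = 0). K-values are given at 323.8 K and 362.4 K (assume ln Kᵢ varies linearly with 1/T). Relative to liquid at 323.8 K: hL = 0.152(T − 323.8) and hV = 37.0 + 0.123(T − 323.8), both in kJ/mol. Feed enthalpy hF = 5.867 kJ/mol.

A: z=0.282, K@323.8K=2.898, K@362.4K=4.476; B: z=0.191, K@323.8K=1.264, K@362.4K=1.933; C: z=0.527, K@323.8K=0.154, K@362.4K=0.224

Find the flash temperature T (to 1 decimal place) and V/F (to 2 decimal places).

T = 327.5 K, V/F = 0.14

Adiabatic flash: solve Rachford–Rice at each trial T, then check hF = ψ·hV(T) + (1−ψ)·hL(T).
  T = 323.8 K: K = (2.898, 1.264, 0.154), RR gives ψ = 0.110, H_out = 4.076 kJ/mol
  T = 362.4 K: K = (4.476, 1.933, 0.224), RR gives ψ = 0.361, H_out = 18.818 kJ/mol
  T = 343.1 K: K = (3.646, 1.582, 0.188), RR gives ψ = 0.257, H_out = 12.293 kJ/mol
  T = 333.5 K: K = (3.263, 1.419, 0.171), RR gives ψ = 0.191, H_out = 8.500 kJ/mol
  T = 328.6 K: K = (3.076, 1.340, 0.162), RR gives ψ = 0.153, H_out = 6.355 kJ/mol
  T = 326.2 K: K = (2.986, 1.302, 0.158), RR gives ψ = 0.132, H_out = 5.240 kJ/mol
Linear interpolation between T = 326.2 (H_out = 5.240) and T = 328.6 (H_out = 6.355) on hF = 5.867 gives T ≈ 327.5 K, at which ψ = 0.14.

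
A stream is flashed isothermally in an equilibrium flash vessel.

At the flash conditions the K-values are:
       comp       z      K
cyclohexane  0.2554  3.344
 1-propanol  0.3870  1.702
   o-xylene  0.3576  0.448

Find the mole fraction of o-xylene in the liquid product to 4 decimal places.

Let ψ = V/F and solve Σ zᵢ(Kᵢ−1)/(1+ψ(Kᵢ−1)) = 0.
g(0) = ΣzᵢKᵢ − 1 = 0.6729 and g(1) = 1 − Σzᵢ/Kᵢ = -0.1020, so a root lies in (0, 1).
Iterate (Newton) starting at ψ = 0.51:
  ψ = 0.5100: g = 0.19799, g' = -0.6056 → ψ = 0.8369
  ψ = 0.8369: g = 0.00637, g' = -0.6121 → ψ = 0.8473
Converged at ψ = 0.8473.
Compositions from xᵢ = zᵢ/(1+ψ(Kᵢ−1)), yᵢ = Kᵢxᵢ:
  cyclohexane: x = 0.0855, y = 0.2860
  1-propanol: x = 0.2427, y = 0.4130
  o-xylene: x = 0.6718, y = 0.3010

x_o-xylene = 0.6718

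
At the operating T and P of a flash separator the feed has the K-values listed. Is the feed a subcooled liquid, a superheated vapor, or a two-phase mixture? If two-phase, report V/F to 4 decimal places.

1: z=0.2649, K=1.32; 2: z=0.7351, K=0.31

ΣzᵢKᵢ = 0.5775; Σzᵢ/Kᵢ = 2.5720.
Since ΣzᵢKᵢ < 1 the mixture is below its bubble point — single liquid phase.

subcooled liquid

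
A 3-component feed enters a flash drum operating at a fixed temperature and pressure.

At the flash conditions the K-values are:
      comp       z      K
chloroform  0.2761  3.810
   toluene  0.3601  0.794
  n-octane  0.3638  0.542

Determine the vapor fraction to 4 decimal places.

Material balance + equilibrium reduce to Σ zᵢ(Kᵢ−1)/(1+ψ(Kᵢ−1)) = 0.
Feasibility: ΣzᵢKᵢ = 1.5350, Σzᵢ/Kᵢ = 1.1972 — both > 1, two phases present.
Newton–Raphson from ψ = 0.36:
  ψ = 0.3600: g = 0.10604, g' = -0.6660 → ψ = 0.5192
  ψ = 0.5192: g = 0.01384, g' = -0.5111 → ψ = 0.5463
  ψ = 0.5463: g = 0.00023, g' = -0.4944 → ψ = 0.5468
Converged at ψ = 0.5468.

ψ = 0.5468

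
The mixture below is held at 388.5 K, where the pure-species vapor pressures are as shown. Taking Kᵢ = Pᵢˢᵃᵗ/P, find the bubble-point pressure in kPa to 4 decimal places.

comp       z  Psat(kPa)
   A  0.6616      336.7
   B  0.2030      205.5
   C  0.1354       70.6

Pbub = 274.0365 kPa

At the bubble point ψ → 0, so ΣzᵢKᵢ = 1 with Kᵢ = Pᵢˢᵃᵗ/P ⇒ P = ΣzᵢPᵢˢᵃᵗ.
P = 0.6616·336.7 + 0.2030·205.5 + 0.1354·70.6 = 274.0365 kPa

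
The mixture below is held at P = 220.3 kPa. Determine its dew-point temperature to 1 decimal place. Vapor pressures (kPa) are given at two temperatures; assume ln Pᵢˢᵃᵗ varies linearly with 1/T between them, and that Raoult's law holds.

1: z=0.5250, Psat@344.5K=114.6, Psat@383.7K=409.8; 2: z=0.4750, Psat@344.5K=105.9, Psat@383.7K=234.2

T = 370.2 K

Dew-point temperature: Σzᵢ·P/Pᵢˢᵃᵗ(T) = 1. Interpolate ln Pᵢˢᵃᵗ = aᵢ + bᵢ/T.
  T = 344.5 K: ΣzᵢP/Pᵢˢᵃᵗ = 1.9974
  T = 383.7 K: ΣzᵢP/Pᵢˢᵃᵗ = 0.7290
  T = 364.1 K: ΣzᵢP/Pᵢˢᵃᵗ = 1.1661
  T = 373.9 K: ΣzᵢP/Pᵢˢᵃᵗ = 0.9149
  T = 369.0 K: ΣzᵢP/Pᵢˢᵃᵗ = 1.0308
  T = 371.4 K: ΣzᵢP/Pᵢˢᵃᵗ = 0.9719
  T = 370.2 K: ΣzᵢP/Pᵢˢᵃᵗ = 1.0008
Interpolating between 370.2 K and 371.4 K gives T ≈ 370.2 K.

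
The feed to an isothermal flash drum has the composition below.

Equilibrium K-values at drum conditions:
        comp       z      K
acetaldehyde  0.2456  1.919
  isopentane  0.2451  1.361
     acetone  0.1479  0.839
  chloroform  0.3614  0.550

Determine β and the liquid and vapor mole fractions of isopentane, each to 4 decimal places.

Let β = V/F and solve Σ zᵢ(Kᵢ−1)/(1+β(Kᵢ−1)) = 0.
Feasibility: ΣzᵢKᵢ = 1.1277, Σzᵢ/Kᵢ = 1.1414 — both > 1, two phases present.
Iterate (Newton) starting at β = 0.37:
  β = 0.3700: g = 0.02605, g' = -0.2500 → β = 0.4742
  β = 0.4742: g = 0.00022, g' = -0.2467 → β = 0.4751
Converged at β = 0.4751.
Compositions from xᵢ = zᵢ/(1+β(Kᵢ−1)), yᵢ = Kᵢxᵢ:
  acetaldehyde: x = 0.1710, y = 0.3281
  isopentane: x = 0.2092, y = 0.2847
  acetone: x = 0.1601, y = 0.1344
  chloroform: x = 0.4597, y = 0.2528

β = 0.4751, x_isopentane = 0.2092, y_isopentane = 0.2847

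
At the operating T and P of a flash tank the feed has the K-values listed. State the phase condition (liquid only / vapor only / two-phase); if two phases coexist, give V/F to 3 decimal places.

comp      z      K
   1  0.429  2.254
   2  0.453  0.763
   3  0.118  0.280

two-phase, V/F = 0.671

ΣzᵢKᵢ = 1.346; Σzᵢ/Kᵢ = 1.205.
Both exceed 1, so a two-phase solution exists.
Rachford–Rice: g(ψ) = Σ zᵢ(Kᵢ−1)/(1+ψ(Kᵢ−1)) = 0.
Iterate (Newton) starting at ψ = 0.69:
  ψ = 0.690: g = -0.0088, g' = -0.472 → ψ = 0.671
Converged at ψ = 0.671.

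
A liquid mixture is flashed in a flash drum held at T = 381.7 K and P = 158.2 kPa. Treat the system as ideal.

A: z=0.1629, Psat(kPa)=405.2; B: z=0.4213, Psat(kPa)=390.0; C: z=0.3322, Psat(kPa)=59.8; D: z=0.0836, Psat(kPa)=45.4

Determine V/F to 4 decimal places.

Raoult's law: Kᵢ = Pᵢˢᵃᵗ/P = Pᵢˢᵃᵗ/158.2.
  K_A = 405.2/158.2 = 2.561315, K_B = 390.0/158.2 = 2.465234, K_C = 59.8/158.2 = 0.378003, K_D = 45.4/158.2 = 0.286979
Material balance + equilibrium reduce to Σ zᵢ(Kᵢ−1)/(1+V/F(Kᵢ−1)) = 0.
Feasibility: ΣzᵢKᵢ = 1.6054, Σzᵢ/Kᵢ = 1.4046 — both > 1, two phases present.
Iterate (Newton) starting at V/F = 0.5:
  V/F = 0.5000: g = 0.10659, g' = -0.7999 → V/F = 0.6333
  V/F = 0.6333: g = -0.00149, g' = -0.8349 → V/F = 0.6315
Converged at V/F = 0.6315.

V/F = 0.6315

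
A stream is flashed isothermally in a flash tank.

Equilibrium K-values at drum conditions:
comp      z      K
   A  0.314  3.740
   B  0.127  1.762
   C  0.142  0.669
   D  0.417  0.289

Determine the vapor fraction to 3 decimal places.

ψ = 0.416

Rachford–Rice: g(ψ) = Σ zᵢ(Kᵢ−1)/(1+ψ(Kᵢ−1)) = 0.
g(0) = ΣzᵢKᵢ − 1 = 0.614 and g(1) = 1 − Σzᵢ/Kᵢ = -0.811, so a root lies in (0, 1).
Iterate (Newton) starting at ψ = 0.5:
  ψ = 0.500: g = -0.0833, g' = -0.988 → ψ = 0.416
Converged at ψ = 0.416.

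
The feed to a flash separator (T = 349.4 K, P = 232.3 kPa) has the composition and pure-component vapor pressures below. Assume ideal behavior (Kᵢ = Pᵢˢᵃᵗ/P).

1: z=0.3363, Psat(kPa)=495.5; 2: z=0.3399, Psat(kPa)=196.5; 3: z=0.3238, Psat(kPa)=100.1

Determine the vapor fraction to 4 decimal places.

Raoult's law: Kᵢ = Pᵢˢᵃᵗ/P = Pᵢˢᵃᵗ/232.3.
  K_1 = 495.5/232.3 = 2.133018, K_2 = 196.5/232.3 = 0.845889, K_3 = 100.1/232.3 = 0.430908
Material balance + equilibrium reduce to Σ zᵢ(Kᵢ−1)/(1+ψ(Kᵢ−1)) = 0.
Check two-phase: ΣzᵢKᵢ = 1.1444 > 1 and Σzᵢ/Kᵢ = 1.3109 > 1, so g(0) = 0.1444 > 0 and g(1) = -0.3109 < 0.
Iterate (Newton) starting at ψ = 0.38:
  ψ = 0.3800: g = -0.02440, g' = -0.3908 → ψ = 0.3176
  ψ = 0.3176: g = 0.00022, g' = -0.3986 → ψ = 0.3181
Converged at ψ = 0.3181.

ψ = 0.3181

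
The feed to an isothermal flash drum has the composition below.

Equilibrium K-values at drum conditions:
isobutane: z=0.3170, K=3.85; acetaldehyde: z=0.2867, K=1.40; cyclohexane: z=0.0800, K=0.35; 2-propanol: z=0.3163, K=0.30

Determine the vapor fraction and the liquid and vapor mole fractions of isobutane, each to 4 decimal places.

Rachford–Rice: g(ψ) = Σ zᵢ(Kᵢ−1)/(1+ψ(Kᵢ−1)) = 0.
g(0) = ΣzᵢKᵢ − 1 = 0.7447 and g(1) = 1 − Σzᵢ/Kᵢ = -0.5700, so a root lies in (0, 1).
Newton–Raphson from ψ = 0.5:
  ψ = 0.5000: g = 0.05046, g' = -0.9107 → ψ = 0.5554
Converged at ψ = 0.5554.
Compositions from xᵢ = zᵢ/(1+ψ(Kᵢ−1)), yᵢ = Kᵢxᵢ:
  isobutane: x = 0.1227, y = 0.4725
  acetaldehyde: x = 0.2346, y = 0.3284
  cyclohexane: x = 0.1252, y = 0.0438
  2-propanol: x = 0.5175, y = 0.1552

ψ = 0.5554, x_isobutane = 0.1227, y_isobutane = 0.4725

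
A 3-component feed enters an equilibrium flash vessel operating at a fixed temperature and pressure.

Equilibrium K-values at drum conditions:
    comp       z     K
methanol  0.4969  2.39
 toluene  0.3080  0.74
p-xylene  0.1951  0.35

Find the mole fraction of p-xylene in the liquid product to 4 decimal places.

x_p-xylene = 0.3734

Rachford–Rice: g(β) = Σ zᵢ(Kᵢ−1)/(1+β(Kᵢ−1)) = 0.
g(0) = ΣzᵢKᵢ − 1 = 0.4838 and g(1) = 1 − Σzᵢ/Kᵢ = -0.1816, so a root lies in (0, 1).
Newton–Raphson from β = 0.5:
  β = 0.5000: g = 0.12757, g' = -0.5426 → β = 0.7351
  β = 0.7351: g = -0.00024, g' = -0.5690 → β = 0.7347
Converged at β = 0.7347.
Compositions from xᵢ = zᵢ/(1+β(Kᵢ−1)), yᵢ = Kᵢxᵢ:
  methanol: x = 0.2458, y = 0.5876
  toluene: x = 0.3807, y = 0.2817
  p-xylene: x = 0.3734, y = 0.1307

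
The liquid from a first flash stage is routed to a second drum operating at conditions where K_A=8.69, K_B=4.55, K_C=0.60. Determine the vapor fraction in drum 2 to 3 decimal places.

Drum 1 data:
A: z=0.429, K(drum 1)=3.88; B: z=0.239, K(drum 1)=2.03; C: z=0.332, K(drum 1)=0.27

V/F (drum 2) = 0.535

Drum 1:
Let ψ₁ = V/F and solve Σ zᵢ(Kᵢ−1)/(1+ψ₁(Kᵢ−1)) = 0.
Check two-phase: ΣzᵢKᵢ = 2.239 > 1 and Σzᵢ/Kᵢ = 1.458 > 1, so g(0) = 1.239 > 0 and g(1) = -0.458 < 0.
Newton iteration, ψ₁⁰ = 0.67:
  ψ₁ = 0.670: g = 0.0930, g' = -1.181 → ψ₁ = 0.749
  ψ₁ = 0.749: g = -0.0041, g' = -1.299 → ψ₁ = 0.746
Converged at ψ₁ = 0.746.
Drum-1 compositions:
  A: x = 0.136, y = 0.529
  B: x = 0.135, y = 0.274
  C: x = 0.729, y = 0.197
Drum-2 feed = drum-1 liquid: z₂ = (0.1363, 0.1352, 0.7285).
Drum 2:
Material balance + equilibrium reduce to Σ zᵢ(Kᵢ−1)/(1+ψ₂(Kᵢ−1)) = 0.
Feasibility: ΣzᵢKᵢ = 2.237, Σzᵢ/Kᵢ = 1.260 — both > 1, two phases present.
Iterate (Newton) starting at ψ₂ = 0.58:
  ψ₂ = 0.580: g = -0.0306, g' = -0.650 → ψ₂ = 0.533
  ψ₂ = 0.533: g = 0.0012, g' = -0.702 → ψ₂ = 0.535
Converged at ψ₂ = 0.535.
  A: x = 0.027, y = 0.232
  B: x = 0.047, y = 0.212
  C: x = 0.927, y = 0.556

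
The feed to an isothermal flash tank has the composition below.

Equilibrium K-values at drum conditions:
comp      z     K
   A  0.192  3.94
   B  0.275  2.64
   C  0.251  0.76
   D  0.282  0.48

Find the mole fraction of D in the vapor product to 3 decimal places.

y_D = 0.247

Rachford–Rice: g(ψ) = Σ zᵢ(Kᵢ−1)/(1+ψ(Kᵢ−1)) = 0.
g(0) = ΣzᵢKᵢ − 1 = 0.809 and g(1) = 1 − Σzᵢ/Kᵢ = -0.071, so a root lies in (0, 1).
Newton iteration, ψ⁰ = 0.64:
  ψ = 0.640: g = 0.1250, g' = -0.567 → ψ = 0.860
  ψ = 0.860: g = 0.0058, g' = -0.533 → ψ = 0.871
Converged at ψ = 0.871.
Compositions from xᵢ = zᵢ/(1+ψ(Kᵢ−1)), yᵢ = Kᵢxᵢ:
  A: x = 0.054, y = 0.212
  B: x = 0.113, y = 0.299
  C: x = 0.317, y = 0.241
  D: x = 0.516, y = 0.247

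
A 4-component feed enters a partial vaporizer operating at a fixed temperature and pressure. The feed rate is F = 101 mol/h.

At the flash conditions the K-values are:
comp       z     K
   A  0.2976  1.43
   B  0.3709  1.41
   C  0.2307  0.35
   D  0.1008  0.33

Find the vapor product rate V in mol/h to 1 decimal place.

V = 23.0 mol/h

Material balance + equilibrium reduce to Σ zᵢ(Kᵢ−1)/(1+ψ(Kᵢ−1)) = 0.
Feasibility: ΣzᵢKᵢ = 1.0625, Σzᵢ/Kᵢ = 1.4358 — both > 1, two phases present.
Newton iteration, ψ⁰ = 0.48:
  ψ = 0.4800: g = -0.08437, g' = -0.3856 → ψ = 0.2612
  ψ = 0.2612: g = -0.01007, g' = -0.3032 → ψ = 0.2280
  ψ = 0.2280: g = -0.00014, g' = -0.2952 → ψ = 0.2275
Converged at ψ = 0.2275.
Then V = ψ·F = 0.2275·101 = 23.0 mol/h and L = F − V = 78.0 mol/h.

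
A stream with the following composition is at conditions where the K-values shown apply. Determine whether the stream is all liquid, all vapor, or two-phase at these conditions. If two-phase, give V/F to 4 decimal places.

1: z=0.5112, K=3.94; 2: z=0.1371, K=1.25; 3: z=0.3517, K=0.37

ΣzᵢKᵢ = 2.3156; Σzᵢ/Kᵢ = 1.1900.
Both exceed 1, so a two-phase solution exists.
Material balance + equilibrium reduce to Σ zᵢ(Kᵢ−1)/(1+ψ(Kᵢ−1)) = 0.
Newton iteration, ψ⁰ = 0.44:
  ψ = 0.4400: g = 0.37960, g' = -1.1141 → ψ = 0.7807
  ψ = 0.7807: g = 0.04871, g' = -0.9535 → ψ = 0.8318
  ψ = 0.8318: g = -0.00096, g' = -0.9943 → ψ = 0.8309
Converged at ψ = 0.8309.

two-phase, V/F = 0.8309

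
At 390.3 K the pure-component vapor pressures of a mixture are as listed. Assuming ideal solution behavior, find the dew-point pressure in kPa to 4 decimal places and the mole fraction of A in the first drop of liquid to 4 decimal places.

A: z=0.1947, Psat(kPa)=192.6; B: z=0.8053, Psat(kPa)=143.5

Pdew = 150.9947 kPa, x_A = 0.1526

At the dew point ψ → 1, so Σzᵢ/Kᵢ = 1 with Kᵢ = Pᵢˢᵃᵗ/P ⇒ 1/P = Σzᵢ/Pᵢˢᵃᵗ.
1/P = 0.1947/192.6 + 0.8053/143.5 = 0.0066228 ⇒ P = 150.9947 kPa
xᵢ = zᵢP/Pᵢˢᵃᵗ ⇒ x_A = 0.1947·150.9947/192.6 = 0.1526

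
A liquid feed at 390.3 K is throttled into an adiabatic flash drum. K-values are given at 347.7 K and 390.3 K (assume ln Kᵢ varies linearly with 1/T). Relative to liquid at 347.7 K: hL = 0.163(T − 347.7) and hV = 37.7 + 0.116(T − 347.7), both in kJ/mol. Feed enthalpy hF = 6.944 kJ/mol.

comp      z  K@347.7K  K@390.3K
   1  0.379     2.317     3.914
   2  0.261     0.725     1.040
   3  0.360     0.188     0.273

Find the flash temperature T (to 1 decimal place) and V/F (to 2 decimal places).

Adiabatic flash: solve Rachford–Rice at each trial T, then check hF = ψ·hV(T) + (1−ψ)·hL(T).
  T = 347.7 K: K = (2.317, 0.725, 0.188), RR gives ψ = 0.162, H_out = 6.091 kJ/mol
  T = 390.3 K: K = (3.914, 1.040, 0.273), RR gives ψ = 0.548, H_out = 26.523 kJ/mol
  T = 369.0 K: K = (3.057, 0.877, 0.229), RR gives ψ = 0.392, H_out = 17.867 kJ/mol
  T = 358.4 K: K = (2.674, 0.800, 0.208), RR gives ψ = 0.292, H_out = 12.607 kJ/mol
  T = 353.0 K: K = (2.490, 0.762, 0.198), RR gives ψ = 0.231, H_out = 9.514 kJ/mol
  T = 350.4 K: K = (2.404, 0.744, 0.193), RR gives ψ = 0.198, H_out = 7.890 kJ/mol
  T = 349.0 K: K = (2.359, 0.734, 0.190), RR gives ψ = 0.180, H_out = 6.973 kJ/mol
Linear interpolation between T = 347.7 (H_out = 6.091) and T = 349.0 (H_out = 6.973) on hF = 6.944 gives T ≈ 349.0 K, at which ψ = 0.18.

T = 349.0 K, V/F = 0.18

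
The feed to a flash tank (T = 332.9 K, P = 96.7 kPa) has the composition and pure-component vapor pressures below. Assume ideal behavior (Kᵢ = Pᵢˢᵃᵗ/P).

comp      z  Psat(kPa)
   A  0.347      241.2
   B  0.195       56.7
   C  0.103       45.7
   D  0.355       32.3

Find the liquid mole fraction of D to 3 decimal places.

x_D = 0.400

Raoult's law: Kᵢ = Pᵢˢᵃᵗ/P = Pᵢˢᵃᵗ/96.7.
  K_A = 241.2/96.7 = 2.49431, K_B = 56.7/96.7 = 0.58635, K_C = 45.7/96.7 = 0.47260, K_D = 32.3/96.7 = 0.33402
Iterate (Newton) starting at β = 0.5:
  β = 0.500: g = -0.2331, g' = -0.714 → β = 0.173
  β = 0.173: g = -0.0021, g' = -0.764 → β = 0.171
Converged at β = 0.171.
Compositions from xᵢ = zᵢ/(1+β(Kᵢ−1)), yᵢ = Kᵢxᵢ:
  A: x = 0.277, y = 0.690
  B: x = 0.210, y = 0.123
  C: x = 0.113, y = 0.053
  D: x = 0.400, y = 0.134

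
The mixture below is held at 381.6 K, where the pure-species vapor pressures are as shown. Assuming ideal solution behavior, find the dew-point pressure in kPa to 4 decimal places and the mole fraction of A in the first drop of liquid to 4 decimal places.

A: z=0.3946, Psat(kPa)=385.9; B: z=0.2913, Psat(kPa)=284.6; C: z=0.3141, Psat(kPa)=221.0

Pdew = 288.4044 kPa, x_A = 0.2949

At the dew point ψ → 1, so Σzᵢ/Kᵢ = 1 with Kᵢ = Pᵢˢᵃᵗ/P ⇒ 1/P = Σzᵢ/Pᵢˢᵃᵗ.
1/P = 0.3946/385.9 + 0.2913/284.6 + 0.3141/221.0 = 0.0034674 ⇒ P = 288.4044 kPa
xᵢ = zᵢP/Pᵢˢᵃᵗ ⇒ x_A = 0.3946·288.4044/385.9 = 0.2949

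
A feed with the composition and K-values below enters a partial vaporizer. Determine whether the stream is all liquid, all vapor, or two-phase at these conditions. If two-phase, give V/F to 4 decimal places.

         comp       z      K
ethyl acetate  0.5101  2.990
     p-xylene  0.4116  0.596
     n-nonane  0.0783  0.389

two-phase, V/F = 0.8932

ΣzᵢKᵢ = 1.8010; Σzᵢ/Kᵢ = 1.0625.
Both exceed 1, so a two-phase solution exists.
Rachford–Rice: g(ψ) = Σ zᵢ(Kᵢ−1)/(1+ψ(Kᵢ−1)) = 0.
Newton–Raphson from ψ = 0.6:
  ψ = 0.6000: g = 0.16765, g' = -0.6096 → ψ = 0.8750
  ψ = 0.8750: g = 0.01027, g' = -0.5645 → ψ = 0.8932
Converged at ψ = 0.8932.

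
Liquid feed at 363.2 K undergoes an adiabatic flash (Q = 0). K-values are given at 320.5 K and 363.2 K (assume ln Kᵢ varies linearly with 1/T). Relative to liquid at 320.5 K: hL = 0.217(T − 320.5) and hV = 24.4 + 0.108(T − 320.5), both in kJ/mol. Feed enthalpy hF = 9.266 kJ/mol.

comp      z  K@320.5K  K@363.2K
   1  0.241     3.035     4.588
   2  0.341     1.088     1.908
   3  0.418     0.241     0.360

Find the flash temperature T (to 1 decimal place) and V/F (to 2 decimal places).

Adiabatic flash: solve Rachford–Rice at each trial T, then check hF = ψ·hV(T) + (1−ψ)·hL(T).
  T = 320.5 K: K = (3.035, 1.088, 0.241), RR gives ψ = 0.205, H_out = 4.997 kJ/mol
  T = 363.2 K: K = (4.588, 1.908, 0.360), RR gives ψ = 0.646, H_out = 22.015 kJ/mol
  T = 341.9 K: K = (3.782, 1.467, 0.298), RR gives ψ = 0.451, H_out = 14.595 kJ/mol
  T = 331.2 K: K = (3.400, 1.270, 0.269), RR gives ψ = 0.335, H_out = 10.115 kJ/mol
  T = 325.9 K: K = (3.217, 1.178, 0.255), RR gives ψ = 0.273, H_out = 7.664 kJ/mol
  T = 328.5 K: K = (3.306, 1.222, 0.262), RR gives ψ = 0.304, H_out = 8.887 kJ/mol
  T = 329.9 K: K = (3.355, 1.247, 0.266), RR gives ψ = 0.320, H_out = 9.529 kJ/mol
Linear interpolation between T = 328.5 (H_out = 8.887) and T = 329.9 (H_out = 9.529) on hF = 9.266 gives T ≈ 329.3 K, at which ψ = 0.31.

T = 329.3 K, V/F = 0.31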